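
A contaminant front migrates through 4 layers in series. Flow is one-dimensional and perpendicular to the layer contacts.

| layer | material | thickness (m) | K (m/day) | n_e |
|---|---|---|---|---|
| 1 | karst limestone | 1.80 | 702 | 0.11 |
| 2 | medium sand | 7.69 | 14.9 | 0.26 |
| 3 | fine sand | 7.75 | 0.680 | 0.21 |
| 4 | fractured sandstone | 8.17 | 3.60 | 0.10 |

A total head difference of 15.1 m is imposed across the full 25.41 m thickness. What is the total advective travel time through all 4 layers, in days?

4.36

With flow normal to the layers, continuity requires the same specific discharge q through every layer.
Σ(b_i/K_i) = 1.80/702 + 7.69/14.9 + 7.75/0.680 + 8.17/3.60 = 14.19 d.
q = Δh / Σ(b_i/K_i) = 15.1 / 14.19 = 1.064 m/day.
In each layer the seepage velocity is v_i = q/n_i, so the layer transit time is t_i = b_i·n_i / q:
  layer 1 (karst limestone): t_1 = 1.80 × 0.11 / 1.064 = 0.1860 d
  layer 2 (medium sand): t_2 = 7.69 × 0.26 / 1.064 = 1.878 d
  layer 3 (fine sand): t_3 = 7.75 × 0.21 / 1.064 = 1.529 d
  layer 4 (fractured sandstone): t_4 = 8.17 × 0.10 / 1.064 = 0.7675 d
Total t = Σ t_i = 4.361 days.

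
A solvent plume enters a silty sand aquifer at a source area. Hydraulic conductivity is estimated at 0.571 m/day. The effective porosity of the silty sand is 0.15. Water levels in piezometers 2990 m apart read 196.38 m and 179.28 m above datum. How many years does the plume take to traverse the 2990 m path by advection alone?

Hydraulic gradient i = (196.38 − 179.28) / 2990 = 17.1 / 2990 = 0.005719.
Darcy flux q = K · i = 0.5710 × 0.005719 = 0.003266 m/day.
Seepage velocity v = q / n_e = 0.003266 / 0.15 = 0.02177 m/day.
Travel time t = L / v = 2990 / 0.02177 = 1.373e+05 days = 376.0 years.

376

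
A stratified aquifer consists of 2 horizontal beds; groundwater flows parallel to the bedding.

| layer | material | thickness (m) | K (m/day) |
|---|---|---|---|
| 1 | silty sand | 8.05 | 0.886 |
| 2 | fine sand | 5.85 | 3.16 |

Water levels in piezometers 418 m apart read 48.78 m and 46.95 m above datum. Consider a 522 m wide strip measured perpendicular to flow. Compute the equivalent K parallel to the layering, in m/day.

1.84

Flow is parallel to layering, so each bed carries its own Darcy discharge and the transmissivities add.
Σ(K_i·b_i) = 0.886×8.05 + 3.16×5.85 = 25.62 m²/day.
Total thickness b = 13.90 m, so K_eq = Σ(K_i·b_i)/b = 1.843 m/day.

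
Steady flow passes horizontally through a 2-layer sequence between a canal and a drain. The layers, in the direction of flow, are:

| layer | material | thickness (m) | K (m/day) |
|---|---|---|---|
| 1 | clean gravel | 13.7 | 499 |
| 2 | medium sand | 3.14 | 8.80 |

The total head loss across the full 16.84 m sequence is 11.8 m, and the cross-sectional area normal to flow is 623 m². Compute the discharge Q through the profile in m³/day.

19100

Flow is perpendicular to layering, so the layers act in series and the equivalent K is the thickness-weighted harmonic mean.
Total thickness L = 13.7 + 3.14 = 16.84 m.
Σ(b_i/K_i) = 13.7/499 + 3.14/8.80 = 0.3843 d.
K_eq = L / Σ(b_i/K_i) = 16.84 / 0.3843 = 43.82 m/day.
Q = K_eq · A · (Δh/L) = 43.82 × 623 × (11.8/16.84) = 19131 m³/day.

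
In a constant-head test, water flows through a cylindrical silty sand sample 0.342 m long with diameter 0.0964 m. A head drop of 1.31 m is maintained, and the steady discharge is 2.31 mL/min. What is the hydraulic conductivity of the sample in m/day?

0.119

Cross-sectional area A = π·(d/2)² = π × (0.0964/2)² = 0.007299 m².
Convert discharge: 2.31 mL/min = 3.850e-08 m³/s.
Darcy's law rearranged: K = Q·L / (A·Δh) = 3.850e-08 × 0.342 / (0.007299 × 1.31) = 1.377e-06 m/s = 0.1190 m/day.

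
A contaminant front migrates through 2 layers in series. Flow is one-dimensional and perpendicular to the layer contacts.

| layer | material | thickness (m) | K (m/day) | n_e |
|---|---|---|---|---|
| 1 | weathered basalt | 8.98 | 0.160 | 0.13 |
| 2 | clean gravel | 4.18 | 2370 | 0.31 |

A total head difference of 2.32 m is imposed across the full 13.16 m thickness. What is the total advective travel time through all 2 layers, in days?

With flow normal to the layers, continuity requires the same specific discharge q through every layer.
Σ(b_i/K_i) = 8.98/0.160 + 4.18/2370 = 56.13 d.
q = Δh / Σ(b_i/K_i) = 2.32 / 56.13 = 0.04134 m/day.
In each layer the seepage velocity is v_i = q/n_i, so the layer transit time is t_i = b_i·n_i / q:
  layer 1 (weathered basalt): t_1 = 8.98 × 0.13 / 0.04134 = 28.24 d
  layer 2 (clean gravel): t_2 = 4.18 × 0.31 / 0.04134 = 31.35 d
Total t = Σ t_i = 59.59 days.

59.6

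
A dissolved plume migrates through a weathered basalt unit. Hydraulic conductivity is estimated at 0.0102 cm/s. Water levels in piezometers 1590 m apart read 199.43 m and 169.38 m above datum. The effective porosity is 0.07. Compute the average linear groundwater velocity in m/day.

2.38

Convert K: 0.0102 cm/s × 864 = 8.813 m/day.
Hydraulic gradient i = (199.43 − 169.38) / 1590 = 30.05 / 1590 = 0.01890.
Darcy flux q = K · i = 8.813 × 0.01890 = 0.1666 m/day.
Seepage velocity v = q / n_e = 0.1666 / 0.07 = 2.379 m/day.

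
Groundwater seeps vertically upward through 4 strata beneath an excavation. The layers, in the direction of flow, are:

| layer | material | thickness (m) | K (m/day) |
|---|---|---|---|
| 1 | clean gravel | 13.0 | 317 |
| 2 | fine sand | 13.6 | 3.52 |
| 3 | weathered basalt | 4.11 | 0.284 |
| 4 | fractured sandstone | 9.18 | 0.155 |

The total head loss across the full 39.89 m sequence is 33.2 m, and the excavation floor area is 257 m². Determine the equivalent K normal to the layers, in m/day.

0.514

Flow is perpendicular to layering, so the layers act in series and the equivalent K is the thickness-weighted harmonic mean.
Total thickness L = 13.0 + 13.6 + 4.11 + 9.18 = 39.89 m.
Σ(b_i/K_i) = 13.0/317 + 13.6/3.52 + 4.11/0.284 + 9.18/0.155 = 77.60 d.
K_eq = L / Σ(b_i/K_i) = 39.89 / 77.60 = 0.5140 m/day.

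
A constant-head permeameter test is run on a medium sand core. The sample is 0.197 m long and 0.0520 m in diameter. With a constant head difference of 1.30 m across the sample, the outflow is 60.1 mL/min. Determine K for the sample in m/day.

Cross-sectional area A = π·(d/2)² = π × (0.0520/2)² = 0.002124 m².
Convert discharge: 60.1 mL/min = 1.002e-06 m³/s.
Darcy's law rearranged: K = Q·L / (A·Δh) = 1.002e-06 × 0.197 / (0.002124 × 1.30) = 7.147e-05 m/s = 6.175 m/day.

6.18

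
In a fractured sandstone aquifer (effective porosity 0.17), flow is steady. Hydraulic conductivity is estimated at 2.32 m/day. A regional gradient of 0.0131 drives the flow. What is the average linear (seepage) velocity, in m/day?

0.179

Hydraulic gradient i = 0.0131.
Darcy flux q = K · i = 2.320 × 0.01310 = 0.03039 m/day.
Seepage velocity v = q / n_e = 0.03039 / 0.17 = 0.1788 m/day.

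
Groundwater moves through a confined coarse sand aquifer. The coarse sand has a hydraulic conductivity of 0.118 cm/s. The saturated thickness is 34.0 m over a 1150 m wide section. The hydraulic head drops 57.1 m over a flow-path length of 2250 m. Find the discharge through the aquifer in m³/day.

Convert K: 0.118 cm/s × 864 = 102.0 m/day.
Cross-sectional area A = 1150 × 34.0 = 39100 m².
Hydraulic gradient i = Δh / L = 57.1 / 2250 = 0.02538.
Darcy's law: Q = K · A · i = 102.0 × 39100 × 0.02538 = 1.012e+05 m³/day.

101000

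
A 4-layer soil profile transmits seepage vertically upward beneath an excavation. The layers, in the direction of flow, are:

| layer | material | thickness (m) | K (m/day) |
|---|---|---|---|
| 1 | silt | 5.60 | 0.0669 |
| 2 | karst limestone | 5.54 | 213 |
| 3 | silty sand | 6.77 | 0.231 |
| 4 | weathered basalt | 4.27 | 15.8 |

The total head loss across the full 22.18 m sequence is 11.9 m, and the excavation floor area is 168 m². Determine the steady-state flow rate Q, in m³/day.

Flow is perpendicular to layering, so the layers act in series and the equivalent K is the thickness-weighted harmonic mean.
Total thickness L = 5.60 + 5.54 + 6.77 + 4.27 = 22.18 m.
Σ(b_i/K_i) = 5.60/0.0669 + 5.54/213 + 6.77/0.231 + 4.27/15.8 = 113.3 d.
K_eq = L / Σ(b_i/K_i) = 22.18 / 113.3 = 0.1957 m/day.
Q = K_eq · A · (Δh/L) = 0.1957 × 168 × (11.9/22.18) = 17.64 m³/day.

17.6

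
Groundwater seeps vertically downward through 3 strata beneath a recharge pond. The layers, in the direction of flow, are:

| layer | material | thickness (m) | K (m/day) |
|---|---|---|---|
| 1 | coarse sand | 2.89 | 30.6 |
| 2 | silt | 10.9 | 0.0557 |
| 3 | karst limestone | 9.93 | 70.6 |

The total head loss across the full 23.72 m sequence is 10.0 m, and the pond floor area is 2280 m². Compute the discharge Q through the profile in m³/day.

116

Flow is perpendicular to layering, so the layers act in series and the equivalent K is the thickness-weighted harmonic mean.
Total thickness L = 2.89 + 10.9 + 9.93 = 23.72 m.
Σ(b_i/K_i) = 2.89/30.6 + 10.9/0.0557 + 9.93/70.6 = 195.9 d.
K_eq = L / Σ(b_i/K_i) = 23.72 / 195.9 = 0.1211 m/day.
Q = K_eq · A · (Δh/L) = 0.1211 × 2280 × (10.0/23.72) = 116.4 m³/day.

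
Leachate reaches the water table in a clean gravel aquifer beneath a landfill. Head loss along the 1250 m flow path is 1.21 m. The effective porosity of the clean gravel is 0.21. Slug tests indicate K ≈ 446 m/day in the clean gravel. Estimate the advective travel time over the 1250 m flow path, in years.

Hydraulic gradient i = Δh / L = 1.21 / 1250 = 0.0009680.
Darcy flux q = K · i = 446.0 × 0.0009680 = 0.4317 m/day.
Seepage velocity v = q / n_e = 0.4317 / 0.21 = 2.056 m/day.
Travel time t = L / v = 1250 / 2.056 = 608.0 days = 1.665 years.

1.66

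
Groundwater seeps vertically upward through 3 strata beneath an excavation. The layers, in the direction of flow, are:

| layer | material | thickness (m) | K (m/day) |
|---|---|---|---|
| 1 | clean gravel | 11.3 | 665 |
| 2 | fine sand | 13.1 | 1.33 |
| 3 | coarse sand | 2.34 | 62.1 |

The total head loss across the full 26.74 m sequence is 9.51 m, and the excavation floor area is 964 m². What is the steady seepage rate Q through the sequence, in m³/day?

Flow is perpendicular to layering, so the layers act in series and the equivalent K is the thickness-weighted harmonic mean.
Total thickness L = 11.3 + 13.1 + 2.34 = 26.74 m.
Σ(b_i/K_i) = 11.3/665 + 13.1/1.33 + 2.34/62.1 = 9.904 d.
K_eq = L / Σ(b_i/K_i) = 26.74 / 9.904 = 2.700 m/day.
Q = K_eq · A · (Δh/L) = 2.700 × 964 × (9.51/26.74) = 925.6 m³/day.

926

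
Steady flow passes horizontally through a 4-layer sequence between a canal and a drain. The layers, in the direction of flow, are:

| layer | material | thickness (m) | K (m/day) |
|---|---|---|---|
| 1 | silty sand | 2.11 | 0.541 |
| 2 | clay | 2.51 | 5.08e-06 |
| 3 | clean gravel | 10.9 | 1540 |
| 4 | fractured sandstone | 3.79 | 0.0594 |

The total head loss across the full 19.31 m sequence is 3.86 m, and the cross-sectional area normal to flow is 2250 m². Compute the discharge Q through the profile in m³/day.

Flow is perpendicular to layering, so the layers act in series and the equivalent K is the thickness-weighted harmonic mean.
Total thickness L = 2.11 + 2.51 + 10.9 + 3.79 = 19.31 m.
Σ(b_i/K_i) = 2.11/0.541 + 2.51/5.08e-06 + 10.9/1540 + 3.79/0.0594 = 4.942e+05 d.
K_eq = L / Σ(b_i/K_i) = 19.31 / 4.942e+05 = 3.908e-05 m/day.
Q = K_eq · A · (Δh/L) = 3.908e-05 × 2250 × (3.86/19.31) = 0.01758 m³/day.

0.0176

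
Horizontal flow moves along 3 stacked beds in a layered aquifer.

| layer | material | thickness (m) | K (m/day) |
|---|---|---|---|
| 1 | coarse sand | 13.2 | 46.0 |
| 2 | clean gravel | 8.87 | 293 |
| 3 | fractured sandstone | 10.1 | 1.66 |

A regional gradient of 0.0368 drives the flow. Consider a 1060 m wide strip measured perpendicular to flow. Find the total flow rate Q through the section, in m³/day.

126000

Flow is parallel to layering, so each bed carries its own Darcy discharge and the transmissivities add.
Σ(K_i·b_i) = 46.0×13.2 + 293×8.87 + 1.66×10.1 = 3223 m²/day.
Hydraulic gradient i = 0.0368.
Q = Σ(K_i·b_i) · W · i = 3223 × 1060 × 0.03680 = 1.257e+05 m³/day.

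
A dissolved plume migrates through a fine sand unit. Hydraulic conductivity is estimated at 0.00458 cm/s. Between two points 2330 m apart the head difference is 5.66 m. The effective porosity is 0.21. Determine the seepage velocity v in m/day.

Convert K: 0.00458 cm/s × 864 = 3.957 m/day.
Hydraulic gradient i = Δh / L = 5.66 / 2330 = 0.002429.
Darcy flux q = K · i = 3.957 × 0.002429 = 0.009613 m/day.
Seepage velocity v = q / n_e = 0.009613 / 0.21 = 0.04577 m/day.

0.0458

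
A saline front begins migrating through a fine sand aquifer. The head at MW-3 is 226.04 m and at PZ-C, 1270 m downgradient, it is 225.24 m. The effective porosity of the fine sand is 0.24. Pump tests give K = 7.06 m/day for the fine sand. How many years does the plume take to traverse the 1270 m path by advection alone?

Hydraulic gradient i = (226.04 − 225.24) / 1270 = 0.8 / 1270 = 0.0006299.
Darcy flux q = K · i = 7.060 × 0.0006299 = 0.004447 m/day.
Seepage velocity v = q / n_e = 0.004447 / 0.24 = 0.01853 m/day.
Travel time t = L / v = 1270 / 0.01853 = 68537 days = 187.6 years.

188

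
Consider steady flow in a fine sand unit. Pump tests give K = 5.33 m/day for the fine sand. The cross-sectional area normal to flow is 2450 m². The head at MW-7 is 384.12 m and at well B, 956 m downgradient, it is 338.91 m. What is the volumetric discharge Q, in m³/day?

Hydraulic gradient i = (384.12 − 338.91) / 956 = 45.21 / 956 = 0.04729.
Darcy's law: Q = K · A · i = 5.330 × 2450 × 0.04729 = 617.5 m³/day.

618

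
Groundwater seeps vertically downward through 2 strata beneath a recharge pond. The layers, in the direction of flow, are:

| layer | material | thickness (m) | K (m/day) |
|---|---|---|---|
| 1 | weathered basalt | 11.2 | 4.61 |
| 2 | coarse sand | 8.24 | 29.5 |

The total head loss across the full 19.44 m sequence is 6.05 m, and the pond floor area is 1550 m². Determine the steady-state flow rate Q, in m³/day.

Flow is perpendicular to layering, so the layers act in series and the equivalent K is the thickness-weighted harmonic mean.
Total thickness L = 11.2 + 8.24 = 19.44 m.
Σ(b_i/K_i) = 11.2/4.61 + 8.24/29.5 = 2.709 d.
K_eq = L / Σ(b_i/K_i) = 19.44 / 2.709 = 7.177 m/day.
Q = K_eq · A · (Δh/L) = 7.177 × 1550 × (6.05/19.44) = 3462 m³/day.

3460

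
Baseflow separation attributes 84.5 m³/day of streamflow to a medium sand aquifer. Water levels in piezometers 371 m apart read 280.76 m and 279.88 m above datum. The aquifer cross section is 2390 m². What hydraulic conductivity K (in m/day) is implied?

Hydraulic gradient i = (280.76 − 279.88) / 371 = 0.88 / 371 = 0.002372.
From Q = K·A·i, K = Q / (A·i) = 84.5 / (2390 × 0.002372) = 14.91 m/day.

14.9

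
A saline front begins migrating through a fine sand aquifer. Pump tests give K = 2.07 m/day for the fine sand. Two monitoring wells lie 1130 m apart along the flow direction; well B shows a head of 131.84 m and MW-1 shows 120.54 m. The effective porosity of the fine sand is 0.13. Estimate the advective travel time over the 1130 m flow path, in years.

Hydraulic gradient i = (131.84 − 120.54) / 1130 = 11.3 / 1130 = 0.01000.
Darcy flux q = K · i = 2.070 × 0.01000 = 0.02070 m/day.
Seepage velocity v = q / n_e = 0.02070 / 0.13 = 0.1592 m/day.
Travel time t = L / v = 1130 / 0.1592 = 7097 days = 19.43 years.

19.4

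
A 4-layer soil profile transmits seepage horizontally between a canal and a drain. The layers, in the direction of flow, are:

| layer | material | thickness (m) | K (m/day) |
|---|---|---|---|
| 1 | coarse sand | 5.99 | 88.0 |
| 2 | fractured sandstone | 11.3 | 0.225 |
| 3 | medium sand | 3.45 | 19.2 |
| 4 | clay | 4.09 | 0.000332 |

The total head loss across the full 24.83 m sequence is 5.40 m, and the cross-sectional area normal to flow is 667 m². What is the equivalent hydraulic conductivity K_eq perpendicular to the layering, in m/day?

Flow is perpendicular to layering, so the layers act in series and the equivalent K is the thickness-weighted harmonic mean.
Total thickness L = 5.99 + 11.3 + 3.45 + 4.09 = 24.83 m.
Σ(b_i/K_i) = 5.99/88.0 + 11.3/0.225 + 3.45/19.2 + 4.09/0.000332 = 12370 d.
K_eq = L / Σ(b_i/K_i) = 24.83 / 12370 = 0.002007 m/day.

0.00201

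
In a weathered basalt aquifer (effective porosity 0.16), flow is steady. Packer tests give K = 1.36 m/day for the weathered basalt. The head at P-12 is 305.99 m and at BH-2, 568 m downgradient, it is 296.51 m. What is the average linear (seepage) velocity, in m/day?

Hydraulic gradient i = (305.99 − 296.51) / 568 = 9.48 / 568 = 0.01669.
Darcy flux q = K · i = 1.360 × 0.01669 = 0.02270 m/day.
Seepage velocity v = q / n_e = 0.02270 / 0.16 = 0.1419 m/day.

0.142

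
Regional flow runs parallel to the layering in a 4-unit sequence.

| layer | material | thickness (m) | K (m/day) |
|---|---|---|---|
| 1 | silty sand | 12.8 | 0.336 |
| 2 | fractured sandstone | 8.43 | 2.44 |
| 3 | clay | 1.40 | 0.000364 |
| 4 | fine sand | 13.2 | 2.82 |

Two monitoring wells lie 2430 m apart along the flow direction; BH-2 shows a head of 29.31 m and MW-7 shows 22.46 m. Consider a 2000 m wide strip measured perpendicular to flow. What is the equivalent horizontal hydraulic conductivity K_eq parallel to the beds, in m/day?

1.73

Flow is parallel to layering, so each bed carries its own Darcy discharge and the transmissivities add.
Σ(K_i·b_i) = 0.336×12.8 + 2.44×8.43 + 0.000364×1.40 + 2.82×13.2 = 62.09 m²/day.
Total thickness b = 35.83 m, so K_eq = Σ(K_i·b_i)/b = 1.733 m/day.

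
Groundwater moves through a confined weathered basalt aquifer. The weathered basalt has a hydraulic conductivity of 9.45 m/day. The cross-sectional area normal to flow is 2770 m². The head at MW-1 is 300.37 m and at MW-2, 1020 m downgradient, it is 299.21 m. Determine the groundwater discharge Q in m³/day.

Hydraulic gradient i = (300.37 − 299.21) / 1020 = 1.16 / 1020 = 0.001137.
Darcy's law: Q = K · A · i = 9.450 × 2770 × 0.001137 = 29.77 m³/day.

29.8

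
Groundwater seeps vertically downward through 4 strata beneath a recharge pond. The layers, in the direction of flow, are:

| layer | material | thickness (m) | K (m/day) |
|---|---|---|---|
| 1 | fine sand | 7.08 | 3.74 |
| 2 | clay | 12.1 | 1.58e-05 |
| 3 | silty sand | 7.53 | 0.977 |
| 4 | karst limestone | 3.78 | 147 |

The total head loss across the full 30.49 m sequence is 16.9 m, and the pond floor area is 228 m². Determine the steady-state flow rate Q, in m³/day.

0.00503

Flow is perpendicular to layering, so the layers act in series and the equivalent K is the thickness-weighted harmonic mean.
Total thickness L = 7.08 + 12.1 + 7.53 + 3.78 = 30.49 m.
Σ(b_i/K_i) = 7.08/3.74 + 12.1/1.58e-05 + 7.53/0.977 + 3.78/147 = 7.658e+05 d.
K_eq = L / Σ(b_i/K_i) = 30.49 / 7.658e+05 = 3.981e-05 m/day.
Q = K_eq · A · (Δh/L) = 3.981e-05 × 228 × (16.9/30.49) = 0.005031 m³/day.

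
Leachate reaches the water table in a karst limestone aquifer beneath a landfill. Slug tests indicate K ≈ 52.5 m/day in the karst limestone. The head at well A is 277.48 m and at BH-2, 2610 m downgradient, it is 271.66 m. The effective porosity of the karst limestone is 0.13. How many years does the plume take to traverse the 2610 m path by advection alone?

7.94

Hydraulic gradient i = (277.48 − 271.66) / 2610 = 5.82 / 2610 = 0.002230.
Darcy flux q = K · i = 52.50 × 0.002230 = 0.1171 m/day.
Seepage velocity v = q / n_e = 0.1171 / 0.13 = 0.9005 m/day.
Travel time t = L / v = 2610 / 0.9005 = 2898 days = 7.935 years.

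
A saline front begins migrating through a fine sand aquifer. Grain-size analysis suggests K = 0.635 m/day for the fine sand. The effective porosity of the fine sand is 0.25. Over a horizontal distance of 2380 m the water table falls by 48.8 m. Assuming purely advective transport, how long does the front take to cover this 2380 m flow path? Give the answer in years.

Hydraulic gradient i = Δh / L = 48.8 / 2380 = 0.02050.
Darcy flux q = K · i = 0.6350 × 0.02050 = 0.01302 m/day.
Seepage velocity v = q / n_e = 0.01302 / 0.25 = 0.05208 m/day.
Travel time t = L / v = 2380 / 0.05208 = 45698 days = 125.1 years.

125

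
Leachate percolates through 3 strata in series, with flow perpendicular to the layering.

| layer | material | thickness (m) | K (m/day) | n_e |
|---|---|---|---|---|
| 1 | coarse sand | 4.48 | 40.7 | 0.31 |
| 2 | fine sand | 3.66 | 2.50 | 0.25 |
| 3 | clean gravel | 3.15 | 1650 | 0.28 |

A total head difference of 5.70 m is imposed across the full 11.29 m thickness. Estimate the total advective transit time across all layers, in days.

With flow normal to the layers, continuity requires the same specific discharge q through every layer.
Σ(b_i/K_i) = 4.48/40.7 + 3.66/2.50 + 3.15/1650 = 1.576 d.
q = Δh / Σ(b_i/K_i) = 5.70 / 1.576 = 3.617 m/day.
In each layer the seepage velocity is v_i = q/n_i, so the layer transit time is t_i = b_i·n_i / q:
  layer 1 (coarse sand): t_1 = 4.48 × 0.31 / 3.617 = 0.3840 d
  layer 2 (fine sand): t_2 = 3.66 × 0.25 / 3.617 = 0.2530 d
  layer 3 (clean gravel): t_3 = 3.15 × 0.28 / 3.617 = 0.2439 d
Total t = Σ t_i = 0.8808 days.

0.881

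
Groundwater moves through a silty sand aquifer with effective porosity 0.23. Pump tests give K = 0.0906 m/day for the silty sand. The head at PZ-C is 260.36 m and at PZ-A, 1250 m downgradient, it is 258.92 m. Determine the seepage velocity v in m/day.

Hydraulic gradient i = (260.36 − 258.92) / 1250 = 1.44 / 1250 = 0.001152.
Darcy flux q = K · i = 0.09060 × 0.001152 = 0.0001044 m/day.
Seepage velocity v = q / n_e = 0.0001044 / 0.23 = 0.0004538 m/day.

0.000454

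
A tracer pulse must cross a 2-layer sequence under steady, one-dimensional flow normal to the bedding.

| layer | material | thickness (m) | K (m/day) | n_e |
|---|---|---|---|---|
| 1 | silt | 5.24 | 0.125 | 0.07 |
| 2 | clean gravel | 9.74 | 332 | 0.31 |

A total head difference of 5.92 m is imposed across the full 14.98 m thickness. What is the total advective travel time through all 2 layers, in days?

24.0

With flow normal to the layers, continuity requires the same specific discharge q through every layer.
Σ(b_i/K_i) = 5.24/0.125 + 9.74/332 = 41.95 d.
q = Δh / Σ(b_i/K_i) = 5.92 / 41.95 = 0.1411 m/day.
In each layer the seepage velocity is v_i = q/n_i, so the layer transit time is t_i = b_i·n_i / q:
  layer 1 (silt): t_1 = 5.24 × 0.07 / 0.1411 = 2.599 d
  layer 2 (clean gravel): t_2 = 9.74 × 0.31 / 0.1411 = 21.40 d
Total t = Σ t_i = 23.99 days.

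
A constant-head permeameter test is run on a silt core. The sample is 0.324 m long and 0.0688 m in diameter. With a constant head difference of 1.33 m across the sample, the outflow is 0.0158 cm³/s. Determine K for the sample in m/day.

0.0895

Cross-sectional area A = π·(d/2)² = π × (0.0688/2)² = 0.003718 m².
Convert discharge: 0.0158 cm³/s = 1.580e-08 m³/s.
Darcy's law rearranged: K = Q·L / (A·Δh) = 1.580e-08 × 0.324 / (0.003718 × 1.33) = 1.035e-06 m/s = 0.08945 m/day.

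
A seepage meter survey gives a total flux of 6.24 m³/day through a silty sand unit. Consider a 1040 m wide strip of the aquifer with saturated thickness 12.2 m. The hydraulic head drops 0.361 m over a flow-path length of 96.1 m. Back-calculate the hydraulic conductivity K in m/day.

0.131

Cross-sectional area A = 1040 × 12.2 = 12688 m².
Hydraulic gradient i = Δh / L = 0.361 / 96.1 = 0.003757.
From Q = K·A·i, K = Q / (A·i) = 6.24 / (12688 × 0.003757) = 0.1309 m/day.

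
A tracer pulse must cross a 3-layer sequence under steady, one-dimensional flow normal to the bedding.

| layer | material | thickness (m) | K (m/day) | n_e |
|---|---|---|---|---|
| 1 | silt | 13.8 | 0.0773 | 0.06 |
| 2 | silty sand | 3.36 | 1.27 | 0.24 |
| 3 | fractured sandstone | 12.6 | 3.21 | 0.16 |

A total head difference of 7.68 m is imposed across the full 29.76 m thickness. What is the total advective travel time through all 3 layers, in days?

With flow normal to the layers, continuity requires the same specific discharge q through every layer.
Σ(b_i/K_i) = 13.8/0.0773 + 3.36/1.27 + 12.6/3.21 = 185.1 d.
q = Δh / Σ(b_i/K_i) = 7.68 / 185.1 = 0.04149 m/day.
In each layer the seepage velocity is v_i = q/n_i, so the layer transit time is t_i = b_i·n_i / q:
  layer 1 (silt): t_1 = 13.8 × 0.06 / 0.04149 = 19.96 d
  layer 2 (silty sand): t_2 = 3.36 × 0.24 / 0.04149 = 19.44 d
  layer 3 (fractured sandstone): t_3 = 12.6 × 0.16 / 0.04149 = 48.59 d
Total t = Σ t_i = 87.98 days.

88.0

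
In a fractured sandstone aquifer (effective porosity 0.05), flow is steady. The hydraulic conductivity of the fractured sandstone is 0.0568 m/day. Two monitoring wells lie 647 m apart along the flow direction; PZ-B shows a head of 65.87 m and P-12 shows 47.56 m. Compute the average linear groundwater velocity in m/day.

Hydraulic gradient i = (65.87 − 47.56) / 647 = 18.31 / 647 = 0.02830.
Darcy flux q = K · i = 0.05680 × 0.02830 = 0.001607 m/day.
Seepage velocity v = q / n_e = 0.001607 / 0.05 = 0.03215 m/day.

0.0321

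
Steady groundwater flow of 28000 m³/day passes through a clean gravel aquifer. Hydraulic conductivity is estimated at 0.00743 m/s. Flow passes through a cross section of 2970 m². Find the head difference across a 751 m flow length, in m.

Convert K: 0.00743 m/s × 86400 = 642.0 m/day.
From Q = K·A·i, i = Q / (K·A) = 28000 / (642.0 × 2970) = 0.01469.
Head loss Δh = i · L = 0.01469 × 751 = 11.03 m.

11.0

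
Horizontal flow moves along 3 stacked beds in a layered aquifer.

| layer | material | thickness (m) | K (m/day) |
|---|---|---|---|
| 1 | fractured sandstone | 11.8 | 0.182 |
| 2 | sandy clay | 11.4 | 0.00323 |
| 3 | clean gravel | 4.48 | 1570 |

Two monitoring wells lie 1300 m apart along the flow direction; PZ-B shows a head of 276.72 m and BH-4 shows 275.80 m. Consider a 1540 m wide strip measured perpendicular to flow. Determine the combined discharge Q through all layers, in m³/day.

Flow is parallel to layering, so each bed carries its own Darcy discharge and the transmissivities add.
Σ(K_i·b_i) = 0.182×11.8 + 0.00323×11.4 + 1570×4.48 = 7036 m²/day.
Hydraulic gradient i = (276.72 − 275.80) / 1300 = 0.92 / 1300 = 0.0007077.
Q = Σ(K_i·b_i) · W · i = 7036 × 1540 × 0.0007077 = 7668 m³/day.

7670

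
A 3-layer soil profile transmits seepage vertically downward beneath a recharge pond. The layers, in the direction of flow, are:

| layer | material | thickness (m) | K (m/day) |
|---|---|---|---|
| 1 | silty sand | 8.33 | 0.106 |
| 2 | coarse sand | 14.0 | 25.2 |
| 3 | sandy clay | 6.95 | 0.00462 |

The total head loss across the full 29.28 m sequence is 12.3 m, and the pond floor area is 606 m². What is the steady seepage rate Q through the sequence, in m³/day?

Flow is perpendicular to layering, so the layers act in series and the equivalent K is the thickness-weighted harmonic mean.
Total thickness L = 8.33 + 14.0 + 6.95 = 29.28 m.
Σ(b_i/K_i) = 8.33/0.106 + 14.0/25.2 + 6.95/0.00462 = 1583 d.
K_eq = L / Σ(b_i/K_i) = 29.28 / 1583 = 0.01849 m/day.
Q = K_eq · A · (Δh/L) = 0.01849 × 606 × (12.3/29.28) = 4.707 m³/day.

4.71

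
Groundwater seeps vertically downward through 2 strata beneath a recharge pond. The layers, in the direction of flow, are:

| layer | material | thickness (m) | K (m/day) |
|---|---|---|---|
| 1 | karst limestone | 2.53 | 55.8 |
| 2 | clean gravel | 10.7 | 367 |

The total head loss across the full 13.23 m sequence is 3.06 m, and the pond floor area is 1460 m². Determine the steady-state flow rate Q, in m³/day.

60000

Flow is perpendicular to layering, so the layers act in series and the equivalent K is the thickness-weighted harmonic mean.
Total thickness L = 2.53 + 10.7 = 13.23 m.
Σ(b_i/K_i) = 2.53/55.8 + 10.7/367 = 0.07450 d.
K_eq = L / Σ(b_i/K_i) = 13.23 / 0.07450 = 177.6 m/day.
Q = K_eq · A · (Δh/L) = 177.6 × 1460 × (3.06/13.23) = 59971 m³/day.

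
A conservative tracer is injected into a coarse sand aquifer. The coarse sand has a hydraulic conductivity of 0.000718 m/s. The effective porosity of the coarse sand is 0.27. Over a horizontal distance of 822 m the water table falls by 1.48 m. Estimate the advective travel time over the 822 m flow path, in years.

Convert K: 0.000718 m/s × 86400 = 62.04 m/day.
Hydraulic gradient i = Δh / L = 1.48 / 822 = 0.001800.
Darcy flux q = K · i = 62.04 × 0.001800 = 0.1117 m/day.
Seepage velocity v = q / n_e = 0.1117 / 0.27 = 0.4137 m/day.
Travel time t = L / v = 822 / 0.4137 = 1987 days = 5.440 years.

5.44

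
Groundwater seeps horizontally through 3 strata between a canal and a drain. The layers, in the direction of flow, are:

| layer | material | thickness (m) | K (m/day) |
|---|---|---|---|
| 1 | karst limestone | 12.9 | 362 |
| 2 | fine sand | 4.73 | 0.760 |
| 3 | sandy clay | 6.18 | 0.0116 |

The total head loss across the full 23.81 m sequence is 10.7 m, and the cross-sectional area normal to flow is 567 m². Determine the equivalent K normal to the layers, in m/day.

Flow is perpendicular to layering, so the layers act in series and the equivalent K is the thickness-weighted harmonic mean.
Total thickness L = 12.9 + 4.73 + 6.18 = 23.81 m.
Σ(b_i/K_i) = 12.9/362 + 4.73/0.760 + 6.18/0.0116 = 539.0 d.
K_eq = L / Σ(b_i/K_i) = 23.81 / 539.0 = 0.04417 m/day.

0.0442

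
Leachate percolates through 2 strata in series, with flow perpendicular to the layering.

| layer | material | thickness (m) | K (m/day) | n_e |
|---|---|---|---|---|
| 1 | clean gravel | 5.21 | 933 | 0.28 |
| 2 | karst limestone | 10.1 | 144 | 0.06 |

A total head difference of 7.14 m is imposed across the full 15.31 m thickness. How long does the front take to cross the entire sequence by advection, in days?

0.0219

With flow normal to the layers, continuity requires the same specific discharge q through every layer.
Σ(b_i/K_i) = 5.21/933 + 10.1/144 = 0.07572 d.
q = Δh / Σ(b_i/K_i) = 7.14 / 0.07572 = 94.29 m/day.
In each layer the seepage velocity is v_i = q/n_i, so the layer transit time is t_i = b_i·n_i / q:
  layer 1 (clean gravel): t_1 = 5.21 × 0.28 / 94.29 = 0.01547 d
  layer 2 (karst limestone): t_2 = 10.1 × 0.06 / 94.29 = 0.006427 d
Total t = Σ t_i = 0.02190 days.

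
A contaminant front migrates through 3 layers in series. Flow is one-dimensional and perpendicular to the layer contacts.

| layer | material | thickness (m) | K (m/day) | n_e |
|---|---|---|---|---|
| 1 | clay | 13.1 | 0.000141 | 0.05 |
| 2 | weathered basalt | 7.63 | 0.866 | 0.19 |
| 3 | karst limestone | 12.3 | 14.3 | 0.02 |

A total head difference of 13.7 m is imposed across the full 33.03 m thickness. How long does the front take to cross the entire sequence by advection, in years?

43.6

With flow normal to the layers, continuity requires the same specific discharge q through every layer.
Σ(b_i/K_i) = 13.1/0.000141 + 7.63/0.866 + 12.3/14.3 = 92917 d.
q = Δh / Σ(b_i/K_i) = 13.7 / 92917 = 0.0001474 m/day.
In each layer the seepage velocity is v_i = q/n_i, so the layer transit time is t_i = b_i·n_i / q:
  layer 1 (clay): t_1 = 13.1 × 0.05 / 0.0001474 = 4442 d
  layer 2 (weathered basalt): t_2 = 7.63 × 0.19 / 0.0001474 = 9832 d
  layer 3 (karst limestone): t_3 = 12.3 × 0.02 / 0.0001474 = 1668 d
Total t = Σ t_i = 15943 days = 43.65 years.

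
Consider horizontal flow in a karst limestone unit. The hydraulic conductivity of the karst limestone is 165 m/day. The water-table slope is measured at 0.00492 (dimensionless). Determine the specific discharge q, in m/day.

0.812

Hydraulic gradient i = 0.00492.
Specific discharge q = K · i = 165.0 × 0.004920 = 0.8118 m/day.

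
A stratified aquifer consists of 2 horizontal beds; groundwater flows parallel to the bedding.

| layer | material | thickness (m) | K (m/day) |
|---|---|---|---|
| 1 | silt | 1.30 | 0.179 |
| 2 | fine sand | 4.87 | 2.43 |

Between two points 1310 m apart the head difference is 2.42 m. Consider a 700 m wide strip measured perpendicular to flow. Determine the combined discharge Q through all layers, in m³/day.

15.6

Flow is parallel to layering, so each bed carries its own Darcy discharge and the transmissivities add.
Σ(K_i·b_i) = 0.179×1.30 + 2.43×4.87 = 12.07 m²/day.
Hydraulic gradient i = Δh / L = 2.42 / 1310 = 0.001847.
Q = Σ(K_i·b_i) · W · i = 12.07 × 700 × 0.001847 = 15.60 m³/day.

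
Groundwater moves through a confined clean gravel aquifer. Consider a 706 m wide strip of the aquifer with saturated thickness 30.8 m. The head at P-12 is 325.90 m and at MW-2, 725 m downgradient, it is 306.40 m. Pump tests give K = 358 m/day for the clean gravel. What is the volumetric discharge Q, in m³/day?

209000

Cross-sectional area A = 706 × 30.8 = 21745 m².
Hydraulic gradient i = (325.90 − 306.40) / 725 = 19.5 / 725 = 0.02690.
Darcy's law: Q = K · A · i = 358.0 × 21745 × 0.02690 = 2.094e+05 m³/day.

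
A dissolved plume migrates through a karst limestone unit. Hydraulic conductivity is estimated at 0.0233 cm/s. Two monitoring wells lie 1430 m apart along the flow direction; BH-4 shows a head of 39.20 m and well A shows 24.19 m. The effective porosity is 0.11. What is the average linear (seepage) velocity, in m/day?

1.92

Convert K: 0.0233 cm/s × 864 = 20.13 m/day.
Hydraulic gradient i = (39.20 − 24.19) / 1430 = 15.01 / 1430 = 0.01050.
Darcy flux q = K · i = 20.13 × 0.01050 = 0.2113 m/day.
Seepage velocity v = q / n_e = 0.2113 / 0.11 = 1.921 m/day.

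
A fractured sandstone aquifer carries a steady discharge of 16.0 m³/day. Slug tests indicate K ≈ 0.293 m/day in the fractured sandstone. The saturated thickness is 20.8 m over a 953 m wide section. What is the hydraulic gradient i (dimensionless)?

Cross-sectional area A = 953 × 20.8 = 19822 m².
From Q = K·A·i, i = Q / (K·A) = 16.0 / (0.2930 × 19822) = 0.002755.

0.00275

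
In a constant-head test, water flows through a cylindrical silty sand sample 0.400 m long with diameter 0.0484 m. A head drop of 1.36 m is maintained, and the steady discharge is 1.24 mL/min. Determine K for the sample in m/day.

Cross-sectional area A = π·(d/2)² = π × (0.0484/2)² = 0.001840 m².
Convert discharge: 1.24 mL/min = 2.067e-08 m³/s.
Darcy's law rearranged: K = Q·L / (A·Δh) = 2.067e-08 × 0.400 / (0.001840 × 1.36) = 3.304e-06 m/s = 0.2854 m/day.

0.285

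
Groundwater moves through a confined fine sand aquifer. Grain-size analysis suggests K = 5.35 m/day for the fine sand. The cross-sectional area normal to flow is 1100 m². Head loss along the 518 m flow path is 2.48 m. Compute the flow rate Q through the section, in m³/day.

28.2

Hydraulic gradient i = Δh / L = 2.48 / 518 = 0.004788.
Darcy's law: Q = K · A · i = 5.350 × 1100 × 0.004788 = 28.18 m³/day.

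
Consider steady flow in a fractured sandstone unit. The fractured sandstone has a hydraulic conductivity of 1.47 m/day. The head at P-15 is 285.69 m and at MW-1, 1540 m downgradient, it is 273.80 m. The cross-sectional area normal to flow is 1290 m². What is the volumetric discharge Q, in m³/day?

Hydraulic gradient i = (285.69 − 273.80) / 1540 = 11.89 / 1540 = 0.007721.
Darcy's law: Q = K · A · i = 1.470 × 1290 × 0.007721 = 14.64 m³/day.

14.6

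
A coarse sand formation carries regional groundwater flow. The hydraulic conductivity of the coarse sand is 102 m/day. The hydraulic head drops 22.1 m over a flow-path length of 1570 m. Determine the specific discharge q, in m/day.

1.44

Hydraulic gradient i = Δh / L = 22.1 / 1570 = 0.01408.
Specific discharge q = K · i = 102.0 × 0.01408 = 1.436 m/day.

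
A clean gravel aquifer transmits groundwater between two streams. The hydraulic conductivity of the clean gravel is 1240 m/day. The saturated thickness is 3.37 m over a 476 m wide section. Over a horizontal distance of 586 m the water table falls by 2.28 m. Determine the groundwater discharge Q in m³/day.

7740

Cross-sectional area A = 476 × 3.37 = 1604 m².
Hydraulic gradient i = Δh / L = 2.28 / 586 = 0.003891.
Darcy's law: Q = K · A · i = 1240 × 1604 × 0.003891 = 7739 m³/day.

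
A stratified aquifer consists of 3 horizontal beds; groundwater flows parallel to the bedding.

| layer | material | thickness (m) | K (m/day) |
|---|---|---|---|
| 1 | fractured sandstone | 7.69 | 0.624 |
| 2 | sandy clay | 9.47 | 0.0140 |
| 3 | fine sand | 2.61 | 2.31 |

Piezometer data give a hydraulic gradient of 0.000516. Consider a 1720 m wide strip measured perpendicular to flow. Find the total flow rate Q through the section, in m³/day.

Flow is parallel to layering, so each bed carries its own Darcy discharge and the transmissivities add.
Σ(K_i·b_i) = 0.624×7.69 + 0.0140×9.47 + 2.31×2.61 = 10.96 m²/day.
Hydraulic gradient i = 0.000516.
Q = Σ(K_i·b_i) · W · i = 10.96 × 1720 × 0.0005160 = 9.727 m³/day.

9.73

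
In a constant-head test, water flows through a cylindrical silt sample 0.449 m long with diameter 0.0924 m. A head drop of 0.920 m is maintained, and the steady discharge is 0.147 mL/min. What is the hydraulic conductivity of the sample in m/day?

Cross-sectional area A = π·(d/2)² = π × (0.0924/2)² = 0.006706 m².
Convert discharge: 0.147 mL/min = 2.450e-09 m³/s.
Darcy's law rearranged: K = Q·L / (A·Δh) = 2.450e-09 × 0.449 / (0.006706 × 0.920) = 1.783e-07 m/s = 0.01541 m/day.

0.0154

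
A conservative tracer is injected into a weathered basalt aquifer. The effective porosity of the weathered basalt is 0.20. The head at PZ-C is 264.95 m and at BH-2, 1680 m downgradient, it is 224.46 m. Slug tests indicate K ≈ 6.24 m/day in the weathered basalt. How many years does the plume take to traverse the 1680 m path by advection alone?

Hydraulic gradient i = (264.95 − 224.46) / 1680 = 40.49 / 1680 = 0.02410.
Darcy flux q = K · i = 6.240 × 0.02410 = 0.1504 m/day.
Seepage velocity v = q / n_e = 0.1504 / 0.20 = 0.7520 m/day.
Travel time t = L / v = 1680 / 0.7520 = 2234 days = 6.117 years.

6.12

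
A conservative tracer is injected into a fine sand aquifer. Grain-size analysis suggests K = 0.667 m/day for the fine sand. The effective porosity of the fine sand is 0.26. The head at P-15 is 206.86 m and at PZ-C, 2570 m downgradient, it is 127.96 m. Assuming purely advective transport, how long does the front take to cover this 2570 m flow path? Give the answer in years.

89.3

Hydraulic gradient i = (206.86 − 127.96) / 2570 = 78.9 / 2570 = 0.03070.
Darcy flux q = K · i = 0.6670 × 0.03070 = 0.02048 m/day.
Seepage velocity v = q / n_e = 0.02048 / 0.26 = 0.07876 m/day.
Travel time t = L / v = 2570 / 0.07876 = 32631 days = 89.34 years.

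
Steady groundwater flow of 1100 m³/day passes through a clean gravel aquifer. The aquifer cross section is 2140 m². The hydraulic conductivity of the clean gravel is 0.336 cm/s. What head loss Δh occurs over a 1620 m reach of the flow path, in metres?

2.87

Convert K: 0.336 cm/s × 864 = 290.3 m/day.
From Q = K·A·i, i = Q / (K·A) = 1100 / (290.3 × 2140) = 0.001771.
Head loss Δh = i · L = 0.001771 × 1620 = 2.868 m.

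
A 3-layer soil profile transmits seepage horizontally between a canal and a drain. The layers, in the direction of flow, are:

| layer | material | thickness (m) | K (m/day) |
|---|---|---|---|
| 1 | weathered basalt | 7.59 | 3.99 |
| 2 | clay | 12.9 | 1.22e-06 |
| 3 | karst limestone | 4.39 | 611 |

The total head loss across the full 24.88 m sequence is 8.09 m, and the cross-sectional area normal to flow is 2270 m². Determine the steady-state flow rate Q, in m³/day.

Flow is perpendicular to layering, so the layers act in series and the equivalent K is the thickness-weighted harmonic mean.
Total thickness L = 7.59 + 12.9 + 4.39 = 24.88 m.
Σ(b_i/K_i) = 7.59/3.99 + 12.9/1.22e-06 + 4.39/611 = 1.057e+07 d.
K_eq = L / Σ(b_i/K_i) = 24.88 / 1.057e+07 = 2.353e-06 m/day.
Q = K_eq · A · (Δh/L) = 2.353e-06 × 2270 × (8.09/24.88) = 0.001737 m³/day.

0.00174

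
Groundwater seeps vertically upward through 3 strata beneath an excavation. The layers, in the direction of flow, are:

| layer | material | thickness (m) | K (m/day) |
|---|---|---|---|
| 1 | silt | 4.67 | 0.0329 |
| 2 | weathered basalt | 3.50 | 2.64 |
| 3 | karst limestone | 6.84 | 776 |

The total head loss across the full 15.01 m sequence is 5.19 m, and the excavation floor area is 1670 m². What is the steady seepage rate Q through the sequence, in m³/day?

60.5

Flow is perpendicular to layering, so the layers act in series and the equivalent K is the thickness-weighted harmonic mean.
Total thickness L = 4.67 + 3.50 + 6.84 = 15.01 m.
Σ(b_i/K_i) = 4.67/0.0329 + 3.50/2.64 + 6.84/776 = 143.3 d.
K_eq = L / Σ(b_i/K_i) = 15.01 / 143.3 = 0.1048 m/day.
Q = K_eq · A · (Δh/L) = 0.1048 × 1670 × (5.19/15.01) = 60.49 m³/day.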